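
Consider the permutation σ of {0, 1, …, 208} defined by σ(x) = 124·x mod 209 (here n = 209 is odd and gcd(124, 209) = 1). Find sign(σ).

-1

Start at x=82: 82 → 136 → 144 → 91 → 207 → 170 → 180 → … (one orbit).
Cycle lengths of π_124 on ℤ/209ℤ: [90, 90, 18, 5, 5, 1]; 6 cycles in total.
sign(π) = (−1)^{n − #cycles} = (−1)^{209−6} = (−1)^203 = -1.
The Jacobi symbol (124|209) = -1 (Zolotarev) agrees.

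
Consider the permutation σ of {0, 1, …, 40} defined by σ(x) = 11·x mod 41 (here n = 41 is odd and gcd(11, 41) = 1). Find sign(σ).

Trace 25: π^k(25) = [25, 29, 32, 24, 18, 34, 5] for k=0..6.
Decompose π into cycles: lengths [40, 1] (2 cycles, including the fixed point 0).
2 cycles on 41: each ℓ→(−1)^(ℓ−1), product (−1)^39 = -1.
Via Zolotarev, sign(π_{11}) = (11|41) = -1.

-1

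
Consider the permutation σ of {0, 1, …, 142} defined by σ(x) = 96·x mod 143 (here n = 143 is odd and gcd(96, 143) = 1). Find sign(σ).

+1

Orbit of 53 under x↦96x: [53, 83, 103, 21, 14, 57, 38]… (length divides ord_143(96)).
Cycle type of π: 20×6 + 10 + 4×3 + 1; total 11 cycles.
n − c = 143 − 11 = 132; sign = (−1)^132 = +1.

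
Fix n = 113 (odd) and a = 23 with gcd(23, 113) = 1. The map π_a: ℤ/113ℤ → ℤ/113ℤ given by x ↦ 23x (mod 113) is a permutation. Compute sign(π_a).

-1

Orbit of 104 under x↦23x: [104, 19, 98, 107, 88, 103, 109]… (length divides ord_113(23)).
Cycle lengths of π_23 on ℤ/113ℤ: [112, 1]; 2 cycles in total.
2 cycles on 113: each ℓ→(−1)^(ℓ−1), product (−1)^111 = -1.
The Jacobi symbol (23|113) = -1 (Zolotarev) agrees.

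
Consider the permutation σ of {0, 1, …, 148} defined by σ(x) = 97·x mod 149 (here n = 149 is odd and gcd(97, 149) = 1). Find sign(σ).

-1

Orbit of 95 under x↦97x: [95, 126, 4, 90, 88, 43, 148]… (length divides ord_149(97)).
2 cycles of lengths [148, 1].
n − c = 149 − 2 = 147; sign = (−1)^147 = -1.
The Jacobi symbol (97|149) = -1 (Zolotarev) agrees.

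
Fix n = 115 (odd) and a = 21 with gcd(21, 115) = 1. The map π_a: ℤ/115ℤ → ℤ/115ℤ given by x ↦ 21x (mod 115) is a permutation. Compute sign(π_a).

Orbit of 76 under x↦21x: [76, 101, 51, 36, 66, 6, 11]… (length divides ord_115(21)).
π_21 has 10 disjoint cycles with lengths [22, 22, 22, 22, 22, 1, 1, 1, 1, 1] on {0,…,114}.
sign(π) = (−1)^{n − #cycles} = (−1)^{115−10} = (−1)^105 = -1.
Zolotarev: (21|115) = -1, matching the cycle-count sign.

-1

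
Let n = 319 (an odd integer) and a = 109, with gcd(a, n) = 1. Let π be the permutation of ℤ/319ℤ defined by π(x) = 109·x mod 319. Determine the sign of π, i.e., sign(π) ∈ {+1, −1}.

-1

Trace 109: π^k(109) = [109, 78, 208, 23, 274, 199, 318] for k=0..6.
Cycle type of π: 14×22 + 2×5 + 1; total 28 cycles.
n − c = 319 − 28 = 291; sign = (−1)^291 = -1.
Check: (109/319) = -1 by Zolotarev.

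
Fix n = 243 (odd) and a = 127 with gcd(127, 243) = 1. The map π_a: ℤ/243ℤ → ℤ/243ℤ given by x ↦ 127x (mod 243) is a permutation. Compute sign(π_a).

Start at x=73: 73 → 37 → 82 → 208 → 172 → 217 → 100 → … (one orbit).
Cycle lengths of π_127 on ℤ/243ℤ: [27, 27, 27, 27, 27, 27, 9, 9, 9, 9, 9, 9, 3, 3, 3, 3, 3, 3, 1, 1, 1, 1, 1, 1, 1, 1, 1]; 27 cycles in total.
With 27 cycles on 243 points, sign = (−1)^{243−27} = +1.
The Jacobi symbol (127|243) = +1 (Zolotarev) agrees.

+1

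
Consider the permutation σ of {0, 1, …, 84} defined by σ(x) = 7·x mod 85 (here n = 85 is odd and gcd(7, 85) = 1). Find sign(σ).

Orbit of 49 under x↦7x: [49, 3, 21, 62, 9, 63, 16]… (length divides ord_85(7)).
7 cycles of lengths [16, 16, 16, 16, 16, 4, 1].
7 cycles on 85: each ℓ→(−1)^(ℓ−1), product (−1)^78 = +1.
Via Zolotarev, sign(π_{7}) = (7|85) = +1.

+1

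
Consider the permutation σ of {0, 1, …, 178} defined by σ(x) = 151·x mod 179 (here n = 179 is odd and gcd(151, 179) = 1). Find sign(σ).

+1

Start at x=168: 168 → 129 → 147 → 1 → 151 → 68 → 65 → … (one orbit).
Decompose π into cycles: lengths [89, 89, 1] (3 cycles, including the fixed point 0).
3 cycles on 179: each ℓ→(−1)^(ℓ−1), product (−1)^176 = +1.
(151|179)_J = +1 (Zolotarev's lemma cross-check).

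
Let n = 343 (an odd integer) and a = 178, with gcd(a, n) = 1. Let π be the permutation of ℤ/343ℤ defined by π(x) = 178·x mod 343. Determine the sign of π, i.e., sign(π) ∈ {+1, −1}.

Orbit of 166 under x↦178x: [166, 50, 325, 226, 97, 116, 68]… (length divides ord_343(178)).
The orbit structure of x ↦ 178x mod 343: 16 orbits of sizes [42, 42, 42, 42, 42, 42, 42, 6, 6, 6, 6, 6, 6, 6, 6, 1].
With 16 cycles on 343 points, sign = (−1)^{343−16} = -1.
(178|343)_J = -1 (Zolotarev's lemma cross-check).

-1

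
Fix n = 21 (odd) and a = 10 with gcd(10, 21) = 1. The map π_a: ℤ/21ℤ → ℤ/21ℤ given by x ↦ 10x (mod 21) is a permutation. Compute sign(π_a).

Start at x=10: 10 → 16 → 13 → 4 → 19 → 1 → 10 (one orbit).
Cycle type of π: 6×3 + 1×3; total 6 cycles.
Σ(ℓ_i−1) = 21−6 = 15; sign = (−1)^15 = -1.
Check: (10/21) = -1 by Zolotarev.

-1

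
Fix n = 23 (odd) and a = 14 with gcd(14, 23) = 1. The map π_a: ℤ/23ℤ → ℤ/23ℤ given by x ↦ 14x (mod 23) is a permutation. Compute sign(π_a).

Trace 6: π^k(6) = [6, 15, 3, 19, 13, 21, 18] for k=0..6.
π_14 has 2 disjoint cycles with lengths [22, 1] on {0,…,22}.
23 − 2 = 21 transpositions; sign(π) = (−1)^21 = -1.
Check: (14/23) = -1 by Zolotarev.

-1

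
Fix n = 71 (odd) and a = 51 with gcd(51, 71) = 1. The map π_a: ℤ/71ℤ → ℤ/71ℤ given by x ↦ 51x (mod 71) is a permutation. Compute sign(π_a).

-1

Start at x=51: 51 → 45 → 23 → 37 → 41 → 32 → 70 → … (one orbit).
6 cycles of lengths [14, 14, 14, 14, 14, 1].
n − c = 71 − 6 = 65; sign = (−1)^65 = -1.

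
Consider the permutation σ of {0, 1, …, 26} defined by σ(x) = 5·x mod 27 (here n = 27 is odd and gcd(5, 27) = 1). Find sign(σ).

Orbit of 16 under x↦5x: [16, 26, 22, 2, 10, 23, 7]… (length divides ord_27(5)).
4 cycles of lengths [18, 6, 2, 1].
sign(π) = (−1)^{n − #cycles} = (−1)^{27−4} = (−1)^23 = -1.
Via Zolotarev, sign(π_{5}) = (5|27) = -1.

-1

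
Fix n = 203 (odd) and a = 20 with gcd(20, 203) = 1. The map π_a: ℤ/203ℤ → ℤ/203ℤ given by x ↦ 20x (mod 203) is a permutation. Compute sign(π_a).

Trace 20: π^k(20) = [20, 197, 83, 36, 111, 190, 146] for k=0..6.
Decompose π into cycles: lengths [14, 14, 14, 14, 14, 14, 14, 14, 14, 14, 14, 14, 7, 7, 7, 7, 2, 2, 2, 1] (20 cycles, including the fixed point 0).
With 20 cycles on 203 points, sign = (−1)^{203−20} = -1.
(20|203)_J = -1 (Zolotarev's lemma cross-check).

-1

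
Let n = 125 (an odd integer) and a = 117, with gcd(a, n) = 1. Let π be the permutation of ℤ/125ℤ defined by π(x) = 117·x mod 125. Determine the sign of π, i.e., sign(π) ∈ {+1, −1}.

-1

Trace 49: π^k(49) = [49, 108, 11, 37, 79, 118, 56] for k=0..6.
4 cycles of lengths [100, 20, 4, 1].
125 − 4 = 121 transpositions; sign(π) = (−1)^121 = -1.
Via Zolotarev, sign(π_{117}) = (117|125) = -1.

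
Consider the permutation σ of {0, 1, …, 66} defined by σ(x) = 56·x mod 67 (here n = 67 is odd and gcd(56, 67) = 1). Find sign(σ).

+1

Start at x=26: 26 → 49 → 64 → 33 → 39 → 40 → 29 → … (one orbit).
Cycle type of π: 33×2 + 1; total 3 cycles.
With 3 cycles on 67 points, sign = (−1)^{67−3} = +1.
Via Zolotarev, sign(π_{56}) = (56|67) = +1.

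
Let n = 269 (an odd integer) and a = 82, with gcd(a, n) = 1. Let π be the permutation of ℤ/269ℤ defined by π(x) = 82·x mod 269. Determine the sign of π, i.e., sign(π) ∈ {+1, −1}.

-1

Start at x=187: 187 → 1 → 82 → 268 → 187 (one orbit).
Decompose π into cycles: lengths [4, 4, 4, 4, 4, 4, 4, 4, 4, 4, 4, 4, 4, 4, 4, 4, 4, 4, 4, 4, 4, 4, 4, 4, 4, 4, 4, 4, 4, 4, 4, 4, 4, 4, 4, 4, 4, 4, 4, 4, 4, 4, 4, 4, 4, 4, 4, 4, 4, 4, 4, 4, 4, 4, 4, 4, 4, 4, 4, 4, 4, 4, 4, 4, 4, 4, 4, 1] (68 cycles, including the fixed point 0).
Σ(ℓ_i−1) = 269−68 = 201; sign = (−1)^201 = -1.
Zolotarev: (82|269) = -1, matching the cycle-count sign.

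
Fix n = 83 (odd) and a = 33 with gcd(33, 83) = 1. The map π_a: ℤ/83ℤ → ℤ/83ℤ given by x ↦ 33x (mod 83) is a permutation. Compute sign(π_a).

+1

Trace 3: π^k(3) = [3, 16, 30, 77, 51, 23, 12] for k=0..6.
Cycle lengths of π_33 on ℤ/83ℤ: [41, 41, 1]; 3 cycles in total.
With 3 cycles on 83 points, sign = (−1)^{83−3} = +1.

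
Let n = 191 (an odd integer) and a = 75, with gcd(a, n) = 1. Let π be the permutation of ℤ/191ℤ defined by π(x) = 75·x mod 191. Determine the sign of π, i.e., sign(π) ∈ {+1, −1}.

+1

Orbit of 125 under x↦75x: [125, 16, 54, 39, 60, 107, 3]… (length divides ord_191(75)).
3 cycles of lengths [95, 95, 1].
With 3 cycles on 191 points, sign = (−1)^{191−3} = +1.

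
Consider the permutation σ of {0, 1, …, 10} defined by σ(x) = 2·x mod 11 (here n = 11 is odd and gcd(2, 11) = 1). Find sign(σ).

Start at x=2: 2 → 4 → 8 → 5 → 10 → 9 → 7 → … (one orbit).
π_2 has 2 disjoint cycles with lengths [10, 1] on {0,…,10}.
With 2 cycles on 11 points, sign = (−1)^{11−2} = -1.
The Jacobi symbol (2|11) = -1 (Zolotarev) agrees.

-1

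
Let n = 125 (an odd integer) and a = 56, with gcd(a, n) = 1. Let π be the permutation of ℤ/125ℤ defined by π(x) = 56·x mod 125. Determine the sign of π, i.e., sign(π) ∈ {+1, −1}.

Trace 11: π^k(11) = [11, 116, 121, 26, 81, 36, 16] for k=0..6.
π_56 has 13 disjoint cycles with lengths [25, 25, 25, 25, 5, 5, 5, 5, 1, 1, 1, 1, 1] on {0,…,124}.
sign(π) = (−1)^{n − #cycles} = (−1)^{125−13} = (−1)^112 = +1.
(56|125)_J = +1 (Zolotarev's lemma cross-check).

+1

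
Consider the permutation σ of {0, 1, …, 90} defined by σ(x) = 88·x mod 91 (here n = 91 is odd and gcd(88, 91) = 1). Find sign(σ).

+1

Orbit of 30 under x↦88x: [30, 1, 88, 9, 64, 81]… (length divides ord_91(88)).
Cycle lengths of π_88 on ℤ/91ℤ: [6, 6, 6, 6, 6, 6, 6, 6, 6, 6, 6, 6, 6, 6, 3, 3, 1]; 17 cycles in total.
sign(π) = (−1)^{n − #cycles} = (−1)^{91−17} = (−1)^74 = +1.
(88|91)_J = +1 (Zolotarev's lemma cross-check).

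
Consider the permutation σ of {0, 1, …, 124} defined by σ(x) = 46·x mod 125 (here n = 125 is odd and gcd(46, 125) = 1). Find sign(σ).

Orbit of 76 under x↦46x: [76, 121, 66, 36, 31, 51, 96]… (length divides ord_125(46)).
Decompose π into cycles: lengths [25, 25, 25, 25, 5, 5, 5, 5, 1, 1, 1, 1, 1] (13 cycles, including the fixed point 0).
sign(π) = (−1)^{n − #cycles} = (−1)^{125−13} = (−1)^112 = +1.

+1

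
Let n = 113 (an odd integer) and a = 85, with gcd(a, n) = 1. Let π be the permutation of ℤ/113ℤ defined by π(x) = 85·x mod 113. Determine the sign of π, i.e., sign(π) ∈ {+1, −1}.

Orbit of 112 under x↦85x: [112, 28, 7, 30, 64, 16, 4]… (length divides ord_113(85)).
Cycle lengths of π_85 on ℤ/113ℤ: [14, 14, 14, 14, 14, 14, 14, 14, 1]; 9 cycles in total.
113 − 9 = 104 transpositions; sign(π) = (−1)^104 = +1.
(85|113)_J = +1 (Zolotarev's lemma cross-check).

+1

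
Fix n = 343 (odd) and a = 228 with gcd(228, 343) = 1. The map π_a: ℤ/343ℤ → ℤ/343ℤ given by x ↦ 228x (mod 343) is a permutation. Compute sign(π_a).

+1

Orbit of 72 under x↦228x: [72, 295, 32, 93, 281, 270, 163]… (length divides ord_343(228)).
Cycle type of π: 147×2 + 21×2 + 3×2 + 1; total 7 cycles.
With 7 cycles on 343 points, sign = (−1)^{343−7} = +1.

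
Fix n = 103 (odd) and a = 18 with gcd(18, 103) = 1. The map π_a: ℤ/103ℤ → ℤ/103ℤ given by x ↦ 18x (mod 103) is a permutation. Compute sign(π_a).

+1

Orbit of 92 under x↦18x: [92, 8, 41, 17, 100, 49, 58]… (length divides ord_103(18)).
The orbit structure of x ↦ 18x mod 103: 3 orbits of sizes [51, 51, 1].
Σ(ℓ_i−1) = 103−3 = 100; sign = (−1)^100 = +1.
Via Zolotarev, sign(π_{18}) = (18|103) = +1.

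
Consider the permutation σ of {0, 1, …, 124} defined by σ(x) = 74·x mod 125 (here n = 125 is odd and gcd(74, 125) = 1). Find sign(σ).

Orbit of 24 under x↦74x: [24, 26, 49, 1, 74, 101, 99]… (length divides ord_125(74)).
Cycle type of π: 10×10 + 2×12 + 1; total 23 cycles.
n − c = 125 − 23 = 102; sign = (−1)^102 = +1.
Zolotarev: (74|125) = +1, matching the cycle-count sign.

+1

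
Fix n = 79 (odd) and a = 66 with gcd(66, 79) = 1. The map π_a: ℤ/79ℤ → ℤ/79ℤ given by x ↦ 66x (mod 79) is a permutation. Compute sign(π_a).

-1

Start at x=24: 24 → 4 → 27 → 44 → 60 → 10 → 28 → … (one orbit).
Decompose π into cycles: lengths [78, 1] (2 cycles, including the fixed point 0).
With 2 cycles on 79 points, sign = (−1)^{79−2} = -1.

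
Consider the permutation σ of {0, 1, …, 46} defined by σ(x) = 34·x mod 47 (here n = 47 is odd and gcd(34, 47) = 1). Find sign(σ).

+1

Start at x=34: 34 → 28 → 12 → 32 → 7 → 3 → 8 → … (one orbit).
Decompose π into cycles: lengths [23, 23, 1] (3 cycles, including the fixed point 0).
3 cycles on 47: each ℓ→(−1)^(ℓ−1), product (−1)^44 = +1.
The Jacobi symbol (34|47) = +1 (Zolotarev) agrees.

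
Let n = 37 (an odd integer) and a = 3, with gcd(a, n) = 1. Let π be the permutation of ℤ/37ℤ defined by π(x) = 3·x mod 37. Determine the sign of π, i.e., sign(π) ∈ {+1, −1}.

Start at x=27: 27 → 7 → 21 → 26 → 4 → 12 → 36 → … (one orbit).
The orbit structure of x ↦ 3x mod 37: 3 orbits of sizes [18, 18, 1].
37 − 3 = 34 transpositions; sign(π) = (−1)^34 = +1.

+1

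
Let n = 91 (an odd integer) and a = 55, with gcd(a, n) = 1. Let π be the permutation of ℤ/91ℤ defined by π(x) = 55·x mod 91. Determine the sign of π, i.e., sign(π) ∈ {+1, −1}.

-1

Trace 48: π^k(48) = [48, 1, 55, 22, 27, 29] for k=0..5.
Cycle type of π: 6×12 + 3×4 + 2×3 + 1; total 20 cycles.
n − c = 91 − 20 = 71; sign = (−1)^71 = -1.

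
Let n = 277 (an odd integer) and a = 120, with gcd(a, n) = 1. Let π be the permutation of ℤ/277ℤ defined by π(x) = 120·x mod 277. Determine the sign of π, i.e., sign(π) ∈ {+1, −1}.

Start at x=102: 102 → 52 → 146 → 69 → 247 → 1 → 120 → … (one orbit).
Cycle lengths of π_120 on ℤ/277ℤ: [46, 46, 46, 46, 46, 46, 1]; 7 cycles in total.
7 cycles on 277: each ℓ→(−1)^(ℓ−1), product (−1)^270 = +1.
(120|277)_J = +1 (Zolotarev's lemma cross-check).

+1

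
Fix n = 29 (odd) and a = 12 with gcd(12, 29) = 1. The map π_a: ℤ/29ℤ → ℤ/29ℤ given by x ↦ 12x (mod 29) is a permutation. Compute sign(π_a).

Trace 28: π^k(28) = [28, 17, 1, 12] for k=0..3.
π_12 has 8 disjoint cycles with lengths [4, 4, 4, 4, 4, 4, 4, 1] on {0,…,28}.
8 cycles on 29: each ℓ→(−1)^(ℓ−1), product (−1)^21 = -1.
Check: (12/29) = -1 by Zolotarev.

-1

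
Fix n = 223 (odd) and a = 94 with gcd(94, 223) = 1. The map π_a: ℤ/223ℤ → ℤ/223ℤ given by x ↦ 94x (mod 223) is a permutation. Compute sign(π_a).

+1

Start at x=16: 16 → 166 → 217 → 105 → 58 → 100 → 34 → … (one orbit).
The orbit structure of x ↦ 94x mod 223: 3 orbits of sizes [111, 111, 1].
Σ(ℓ_i−1) = 223−3 = 220; sign = (−1)^220 = +1.
Via Zolotarev, sign(π_{94}) = (94|223) = +1.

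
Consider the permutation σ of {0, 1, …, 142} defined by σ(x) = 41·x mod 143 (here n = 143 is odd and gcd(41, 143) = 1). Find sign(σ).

Trace 83: π^k(83) = [83, 114, 98, 14, 2, 82, 73] for k=0..6.
Decompose π into cycles: lengths [60, 60, 12, 10, 1] (5 cycles, including the fixed point 0).
With 5 cycles on 143 points, sign = (−1)^{143−5} = +1.

+1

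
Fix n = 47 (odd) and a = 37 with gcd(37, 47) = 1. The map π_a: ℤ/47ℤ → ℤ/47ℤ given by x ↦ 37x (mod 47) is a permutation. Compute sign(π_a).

Start at x=18: 18 → 8 → 14 → 1 → 37 → 6 → 34 → … (one orbit).
π_37 has 3 disjoint cycles with lengths [23, 23, 1] on {0,…,46}.
3 cycles on 47: each ℓ→(−1)^(ℓ−1), product (−1)^44 = +1.

+1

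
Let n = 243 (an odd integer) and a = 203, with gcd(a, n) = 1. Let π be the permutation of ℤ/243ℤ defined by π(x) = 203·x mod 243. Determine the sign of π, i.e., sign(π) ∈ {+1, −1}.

-1

Orbit of 71 under x↦203x: [71, 76, 119, 100, 131, 106, 134]… (length divides ord_243(203)).
Decompose π into cycles: lengths [162, 54, 18, 6, 2, 1] (6 cycles, including the fixed point 0).
Σ(ℓ_i−1) = 243−6 = 237; sign = (−1)^237 = -1.
The Jacobi symbol (203|243) = -1 (Zolotarev) agrees.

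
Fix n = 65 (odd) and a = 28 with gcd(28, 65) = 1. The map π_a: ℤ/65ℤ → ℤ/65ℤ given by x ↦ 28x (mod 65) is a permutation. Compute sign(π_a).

Start at x=47: 47 → 16 → 58 → 64 → 37 → 61 → 18 → … (one orbit).
7 cycles of lengths [12, 12, 12, 12, 12, 4, 1].
7 cycles on 65: each ℓ→(−1)^(ℓ−1), product (−1)^58 = +1.
Zolotarev: (28|65) = +1, matching the cycle-count sign.

+1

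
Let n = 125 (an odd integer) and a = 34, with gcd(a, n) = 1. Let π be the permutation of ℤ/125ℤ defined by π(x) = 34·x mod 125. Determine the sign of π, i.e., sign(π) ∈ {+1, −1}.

Start at x=109: 109 → 81 → 4 → 11 → 124 → 91 → 94 → … (one orbit).
Decompose π into cycles: lengths [50, 50, 10, 10, 2, 2, 1] (7 cycles, including the fixed point 0).
n − c = 125 − 7 = 118; sign = (−1)^118 = +1.
(34|125)_J = +1 (Zolotarev's lemma cross-check).

+1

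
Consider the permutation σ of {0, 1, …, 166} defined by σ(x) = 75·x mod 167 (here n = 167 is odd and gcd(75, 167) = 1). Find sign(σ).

Orbit of 27 under x↦75x: [27, 21, 72, 56, 25, 38, 11]… (length divides ord_167(75)).
π_75 has 3 disjoint cycles with lengths [83, 83, 1] on {0,…,166}.
sign(π) = (−1)^{n − #cycles} = (−1)^{167−3} = (−1)^164 = +1.
The Jacobi symbol (75|167) = +1 (Zolotarev) agrees.

+1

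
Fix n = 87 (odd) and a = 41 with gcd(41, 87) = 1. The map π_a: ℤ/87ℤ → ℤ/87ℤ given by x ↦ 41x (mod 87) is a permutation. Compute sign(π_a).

Start at x=17: 17 → 1 → 41 → 28 → 17 (one orbit).
Cycle type of π: 4×21 + 2 + 1; total 23 cycles.
n − c = 87 − 23 = 64; sign = (−1)^64 = +1.
Zolotarev: (41|87) = +1, matching the cycle-count sign.

+1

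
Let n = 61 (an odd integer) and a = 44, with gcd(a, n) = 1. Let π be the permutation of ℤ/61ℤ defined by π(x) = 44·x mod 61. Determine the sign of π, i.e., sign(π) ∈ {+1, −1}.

-1

Trace 50: π^k(50) = [50, 4, 54, 58, 51, 48, 38] for k=0..6.
2 cycles of lengths [60, 1].
sign(π) = (−1)^{n − #cycles} = (−1)^{61−2} = (−1)^59 = -1.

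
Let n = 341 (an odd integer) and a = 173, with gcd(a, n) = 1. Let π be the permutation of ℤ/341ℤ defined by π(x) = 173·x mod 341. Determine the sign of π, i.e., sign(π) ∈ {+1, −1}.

Orbit of 95 under x↦173x: [95, 67, 338, 163, 237, 81, 32]… (length divides ord_341(173)).
Cycle lengths of π_173 on ℤ/341ℤ: [30, 30, 30, 30, 30, 30, 30, 30, 30, 30, 15, 15, 10, 1]; 14 cycles in total.
n − c = 341 − 14 = 327; sign = (−1)^327 = -1.

-1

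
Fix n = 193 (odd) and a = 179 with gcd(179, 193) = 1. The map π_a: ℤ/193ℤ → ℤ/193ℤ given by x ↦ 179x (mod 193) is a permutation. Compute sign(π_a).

Trace 121: π^k(121) = [121, 43, 170, 129, 124, 1, 179] for k=0..6.
Decompose π into cycles: lengths [32, 32, 32, 32, 32, 32, 1] (7 cycles, including the fixed point 0).
Σ(ℓ_i−1) = 193−7 = 186; sign = (−1)^186 = +1.
Check: (179/193) = +1 by Zolotarev.

+1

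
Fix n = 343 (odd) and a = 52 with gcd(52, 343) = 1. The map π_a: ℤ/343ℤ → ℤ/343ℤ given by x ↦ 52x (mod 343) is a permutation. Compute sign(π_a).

Trace 31: π^k(31) = [31, 240, 132, 4, 208, 183, 255] for k=0..6.
Cycle type of π: 294 + 42 + 6 + 1; total 4 cycles.
4 cycles on 343: each ℓ→(−1)^(ℓ−1), product (−1)^339 = -1.

-1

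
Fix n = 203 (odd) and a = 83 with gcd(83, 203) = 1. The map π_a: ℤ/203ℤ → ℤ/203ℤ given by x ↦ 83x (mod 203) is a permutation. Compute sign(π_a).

Trace 1: π^k(1) = [1, 83, 190, 139, 169, 20, 36] for k=0..6.
π_83 has 20 disjoint cycles with lengths [14, 14, 14, 14, 14, 14, 14, 14, 14, 14, 14, 14, 7, 7, 7, 7, 2, 2, 2, 1] on {0,…,202}.
Σ(ℓ_i−1) = 203−20 = 183; sign = (−1)^183 = -1.

-1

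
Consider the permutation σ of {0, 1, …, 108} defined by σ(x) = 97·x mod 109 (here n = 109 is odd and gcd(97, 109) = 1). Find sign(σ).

Trace 49: π^k(49) = [49, 66, 80, 21, 75, 81, 9] for k=0..6.
The orbit structure of x ↦ 97x mod 109: 5 orbits of sizes [27, 27, 27, 27, 1].
With 5 cycles on 109 points, sign = (−1)^{109−5} = +1.

+1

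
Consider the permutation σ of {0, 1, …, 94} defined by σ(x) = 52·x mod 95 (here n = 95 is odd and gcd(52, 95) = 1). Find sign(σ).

Orbit of 36 under x↦52x: [36, 67, 64, 3, 61, 37, 24]… (length divides ord_95(52)).
π_52 has 5 disjoint cycles with lengths [36, 36, 18, 4, 1] on {0,…,94}.
With 5 cycles on 95 points, sign = (−1)^{95−5} = +1.
Zolotarev: (52|95) = +1, matching the cycle-count sign.

+1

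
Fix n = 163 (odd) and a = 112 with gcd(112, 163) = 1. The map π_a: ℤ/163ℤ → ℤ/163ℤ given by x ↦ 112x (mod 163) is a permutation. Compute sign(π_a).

Orbit of 144 under x↦112x: [144, 154, 133, 63, 47, 48, 160]… (length divides ord_163(112)).
Cycle type of π: 162 + 1; total 2 cycles.
n − c = 163 − 2 = 161; sign = (−1)^161 = -1.

-1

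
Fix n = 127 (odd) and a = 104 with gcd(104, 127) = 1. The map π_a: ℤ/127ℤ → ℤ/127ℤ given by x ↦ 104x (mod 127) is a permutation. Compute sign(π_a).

+1

Start at x=13: 13 → 82 → 19 → 71 → 18 → 94 → 124 → … (one orbit).
Cycle type of π: 63×2 + 1; total 3 cycles.
n − c = 127 − 3 = 124; sign = (−1)^124 = +1.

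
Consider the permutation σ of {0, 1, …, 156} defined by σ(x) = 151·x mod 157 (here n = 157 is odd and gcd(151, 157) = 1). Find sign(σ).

Orbit of 49 under x↦151x: [49, 20, 37, 92, 76, 15, 67]… (length divides ord_157(151)).
π_151 has 2 disjoint cycles with lengths [156, 1] on {0,…,156}.
157 − 2 = 155 transpositions; sign(π) = (−1)^155 = -1.

-1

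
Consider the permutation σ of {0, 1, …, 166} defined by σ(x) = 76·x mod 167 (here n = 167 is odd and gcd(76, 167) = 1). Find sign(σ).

+1

Orbit of 115 under x↦76x: [115, 56, 81, 144, 89, 84, 38]… (length divides ord_167(76)).
π_76 has 3 disjoint cycles with lengths [83, 83, 1] on {0,…,166}.
With 3 cycles on 167 points, sign = (−1)^{167−3} = +1.
Via Zolotarev, sign(π_{76}) = (76|167) = +1.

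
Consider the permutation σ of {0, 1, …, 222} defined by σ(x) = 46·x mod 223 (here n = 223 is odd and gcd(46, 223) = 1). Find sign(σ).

Orbit of 182 under x↦46x: [182, 121, 214, 32, 134, 143, 111]… (length divides ord_223(46)).
2 cycles of lengths [222, 1].
2 cycles on 223: each ℓ→(−1)^(ℓ−1), product (−1)^221 = -1.
Via Zolotarev, sign(π_{46}) = (46|223) = -1.

-1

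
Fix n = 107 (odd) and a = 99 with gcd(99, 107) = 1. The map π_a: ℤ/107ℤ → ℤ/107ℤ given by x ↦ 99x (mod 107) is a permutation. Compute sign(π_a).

+1

Trace 44: π^k(44) = [44, 76, 34, 49, 36, 33, 57] for k=0..6.
π_99 has 3 disjoint cycles with lengths [53, 53, 1] on {0,…,106}.
107 − 3 = 104 transpositions; sign(π) = (−1)^104 = +1.
The Jacobi symbol (99|107) = +1 (Zolotarev) agrees.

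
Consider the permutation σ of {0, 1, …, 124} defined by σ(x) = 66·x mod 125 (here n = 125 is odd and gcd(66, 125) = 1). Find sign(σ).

+1

Trace 86: π^k(86) = [86, 51, 116, 31, 46, 36, 1] for k=0..6.
Cycle type of π: 25×4 + 5×4 + 1×5; total 13 cycles.
sign(π) = (−1)^{n − #cycles} = (−1)^{125−13} = (−1)^112 = +1.
Zolotarev: (66|125) = +1, matching the cycle-count sign.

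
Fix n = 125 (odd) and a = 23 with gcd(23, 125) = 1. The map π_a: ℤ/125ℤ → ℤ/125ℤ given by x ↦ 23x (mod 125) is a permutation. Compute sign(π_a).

Start at x=32: 32 → 111 → 53 → 94 → 37 → 101 → 73 → … (one orbit).
The orbit structure of x ↦ 23x mod 125: 4 orbits of sizes [100, 20, 4, 1].
sign(π) = (−1)^{n − #cycles} = (−1)^{125−4} = (−1)^121 = -1.
Via Zolotarev, sign(π_{23}) = (23|125) = -1.

-1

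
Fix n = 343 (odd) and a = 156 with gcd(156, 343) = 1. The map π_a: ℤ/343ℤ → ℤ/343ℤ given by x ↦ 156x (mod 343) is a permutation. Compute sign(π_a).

+1

Trace 30: π^k(30) = [30, 221, 176, 16, 95, 71, 100] for k=0..6.
π_156 has 7 disjoint cycles with lengths [147, 147, 21, 21, 3, 3, 1] on {0,…,342}.
7 cycles on 343: each ℓ→(−1)^(ℓ−1), product (−1)^336 = +1.
Zolotarev: (156|343) = +1, matching the cycle-count sign.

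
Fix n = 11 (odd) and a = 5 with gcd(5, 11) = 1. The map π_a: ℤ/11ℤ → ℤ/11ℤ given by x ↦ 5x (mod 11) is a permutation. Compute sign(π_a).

+1

Orbit of 3 under x↦5x: [3, 4, 9, 1, 5]… (length divides ord_11(5)).
Decompose π into cycles: lengths [5, 5, 1] (3 cycles, including the fixed point 0).
3 cycles on 11: each ℓ→(−1)^(ℓ−1), product (−1)^8 = +1.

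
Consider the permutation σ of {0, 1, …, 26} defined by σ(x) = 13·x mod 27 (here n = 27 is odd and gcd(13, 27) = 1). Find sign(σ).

+1

Trace 1: π^k(1) = [1, 13, 7, 10, 22, 16, 19] for k=0..6.
Cycle type of π: 9×2 + 3×2 + 1×3; total 7 cycles.
sign(π) = (−1)^{n − #cycles} = (−1)^{27−7} = (−1)^20 = +1.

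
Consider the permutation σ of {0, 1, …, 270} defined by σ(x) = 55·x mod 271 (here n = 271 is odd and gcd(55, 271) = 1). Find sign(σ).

Trace 28: π^k(28) = [28, 185, 148, 10, 8, 169, 81] for k=0..6.
Decompose π into cycles: lengths [45, 45, 45, 45, 45, 45, 1] (7 cycles, including the fixed point 0).
271 − 7 = 264 transpositions; sign(π) = (−1)^264 = +1.
(55|271)_J = +1 (Zolotarev's lemma cross-check).

+1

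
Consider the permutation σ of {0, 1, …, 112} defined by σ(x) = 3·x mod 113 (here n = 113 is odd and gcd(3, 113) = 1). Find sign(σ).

Trace 11: π^k(11) = [11, 33, 99, 71, 100, 74, 109] for k=0..6.
Cycle type of π: 112 + 1; total 2 cycles.
2 cycles on 113: each ℓ→(−1)^(ℓ−1), product (−1)^111 = -1.

-1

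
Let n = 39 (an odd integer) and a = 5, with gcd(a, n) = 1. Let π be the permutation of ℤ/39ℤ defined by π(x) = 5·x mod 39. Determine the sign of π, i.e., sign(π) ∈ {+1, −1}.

+1

Trace 1: π^k(1) = [1, 5, 25, 8] for k=0..3.
Cycle type of π: 4×9 + 2 + 1; total 11 cycles.
Σ(ℓ_i−1) = 39−11 = 28; sign = (−1)^28 = +1.
Via Zolotarev, sign(π_{5}) = (5|39) = +1.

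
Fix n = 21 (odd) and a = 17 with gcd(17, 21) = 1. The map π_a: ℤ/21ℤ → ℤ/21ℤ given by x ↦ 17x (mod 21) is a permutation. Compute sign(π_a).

+1

Trace 4: π^k(4) = [4, 5, 1, 17, 16, 20] for k=0..5.
π_17 has 5 disjoint cycles with lengths [6, 6, 6, 2, 1] on {0,…,20}.
Σ(ℓ_i−1) = 21−5 = 16; sign = (−1)^16 = +1.
Via Zolotarev, sign(π_{17}) = (17|21) = +1.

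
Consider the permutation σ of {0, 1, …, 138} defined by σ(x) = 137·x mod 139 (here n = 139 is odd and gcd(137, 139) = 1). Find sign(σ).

+1

Trace 81: π^k(81) = [81, 116, 46, 47, 45, 49, 41] for k=0..6.
The orbit structure of x ↦ 137x mod 139: 3 orbits of sizes [69, 69, 1].
n − c = 139 − 3 = 136; sign = (−1)^136 = +1.
(137|139)_J = +1 (Zolotarev's lemma cross-check).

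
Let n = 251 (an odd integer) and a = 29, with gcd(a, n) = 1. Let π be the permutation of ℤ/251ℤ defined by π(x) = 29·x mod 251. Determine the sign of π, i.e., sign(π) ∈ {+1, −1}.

Orbit of 198 under x↦29x: [198, 220, 105, 33, 204, 143, 131]… (length divides ord_251(29)).
Cycle type of π: 250 + 1; total 2 cycles.
Σ(ℓ_i−1) = 251−2 = 249; sign = (−1)^249 = -1.
The Jacobi symbol (29|251) = -1 (Zolotarev) agrees.

-1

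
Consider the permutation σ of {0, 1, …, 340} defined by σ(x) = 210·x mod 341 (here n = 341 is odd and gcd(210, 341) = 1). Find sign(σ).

Orbit of 254 under x↦210x: [254, 144, 232, 298, 177, 1, 210]… (length divides ord_341(210)).
Decompose π into cycles: lengths [30, 30, 30, 30, 30, 30, 30, 30, 30, 30, 30, 1, 1, 1, 1, 1, 1, 1, 1, 1, 1, 1] (22 cycles, including the fixed point 0).
Σ(ℓ_i−1) = 341−22 = 319; sign = (−1)^319 = -1.
Zolotarev: (210|341) = -1, matching the cycle-count sign.

-1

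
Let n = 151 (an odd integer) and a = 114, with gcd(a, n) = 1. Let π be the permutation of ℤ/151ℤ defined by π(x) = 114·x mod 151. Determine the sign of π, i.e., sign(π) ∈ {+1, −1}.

Trace 134: π^k(134) = [134, 25, 132, 99, 112, 84, 63] for k=0..6.
2 cycles of lengths [150, 1].
2 cycles on 151: each ℓ→(−1)^(ℓ−1), product (−1)^149 = -1.

-1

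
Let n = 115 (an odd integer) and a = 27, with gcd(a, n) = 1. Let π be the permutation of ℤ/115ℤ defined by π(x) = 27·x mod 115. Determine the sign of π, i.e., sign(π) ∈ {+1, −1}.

-1

Trace 48: π^k(48) = [48, 31, 32, 59, 98, 1, 27] for k=0..6.
Cycle lengths of π_27 on ℤ/115ℤ: [44, 44, 11, 11, 4, 1]; 6 cycles in total.
Σ(ℓ_i−1) = 115−6 = 109; sign = (−1)^109 = -1.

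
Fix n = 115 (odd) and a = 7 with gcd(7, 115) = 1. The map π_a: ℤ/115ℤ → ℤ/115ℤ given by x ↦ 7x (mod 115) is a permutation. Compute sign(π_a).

+1

Orbit of 59 under x↦7x: [59, 68, 16, 112, 94, 83, 6]… (length divides ord_115(7)).
π_7 has 5 disjoint cycles with lengths [44, 44, 22, 4, 1] on {0,…,114}.
n − c = 115 − 5 = 110; sign = (−1)^110 = +1.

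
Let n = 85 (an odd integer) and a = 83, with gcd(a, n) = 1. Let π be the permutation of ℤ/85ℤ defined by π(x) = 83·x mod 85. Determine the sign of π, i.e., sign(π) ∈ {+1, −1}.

-1

Trace 4: π^k(4) = [4, 77, 16, 53, 64, 42, 1] for k=0..6.
12 cycles of lengths [8, 8, 8, 8, 8, 8, 8, 8, 8, 8, 4, 1].
12 cycles on 85: each ℓ→(−1)^(ℓ−1), product (−1)^73 = -1.
The Jacobi symbol (83|85) = -1 (Zolotarev) agrees.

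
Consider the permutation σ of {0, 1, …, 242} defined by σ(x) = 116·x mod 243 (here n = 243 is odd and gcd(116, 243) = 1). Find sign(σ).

-1

Orbit of 82 under x↦116x: [82, 35, 172, 26, 100, 179, 109]… (length divides ord_243(116)).
Cycle type of π: 54×3 + 18×3 + 6×3 + 2×4 + 1; total 14 cycles.
n − c = 243 − 14 = 229; sign = (−1)^229 = -1.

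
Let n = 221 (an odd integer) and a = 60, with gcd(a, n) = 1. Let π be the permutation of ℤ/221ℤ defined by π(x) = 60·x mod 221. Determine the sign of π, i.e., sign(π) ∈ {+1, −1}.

-1

Start at x=1: 1 → 60 → 64 → 83 → 118 → 8 → 38 → … (one orbit).
π_60 has 30 disjoint cycles with lengths [8, 8, 8, 8, 8, 8, 8, 8, 8, 8, 8, 8, 8, 8, 8, 8, 8, 8, 8, 8, 8, 8, 8, 8, 8, 8, 4, 4, 4, 1] on {0,…,220}.
n − c = 221 − 30 = 191; sign = (−1)^191 = -1.
The Jacobi symbol (60|221) = -1 (Zolotarev) agrees.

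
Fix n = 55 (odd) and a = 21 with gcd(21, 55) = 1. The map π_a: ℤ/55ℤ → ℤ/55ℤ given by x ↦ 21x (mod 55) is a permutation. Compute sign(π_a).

-1

Trace 21: π^k(21) = [21, 1] for k=0..1.
Cycle lengths of π_21 on ℤ/55ℤ: [2, 2, 2, 2, 2, 2, 2, 2, 2, 2, 2, 2, 2, 2, 2, 2, 2, 2, 2, 2, 2, 2, 2, 2, 2, 1, 1, 1, 1, 1]; 30 cycles in total.
sign(π) = (−1)^{n − #cycles} = (−1)^{55−30} = (−1)^25 = -1.
The Jacobi symbol (21|55) = -1 (Zolotarev) agrees.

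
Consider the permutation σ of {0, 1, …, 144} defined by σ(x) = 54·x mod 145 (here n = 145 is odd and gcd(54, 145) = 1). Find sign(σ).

+1

Start at x=59: 59 → 141 → 74 → 81 → 24 → 136 → 94 → … (one orbit).
π_54 has 15 disjoint cycles with lengths [14, 14, 14, 14, 14, 14, 14, 14, 7, 7, 7, 7, 2, 2, 1] on {0,…,144}.
sign(π) = (−1)^{n − #cycles} = (−1)^{145−15} = (−1)^130 = +1.
Via Zolotarev, sign(π_{54}) = (54|145) = +1.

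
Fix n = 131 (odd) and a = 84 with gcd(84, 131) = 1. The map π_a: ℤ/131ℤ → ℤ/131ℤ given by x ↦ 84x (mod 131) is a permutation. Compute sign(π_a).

Trace 84: π^k(84) = [84, 113, 60, 62, 99, 63, 52] for k=0..6.
11 cycles of lengths [13, 13, 13, 13, 13, 13, 13, 13, 13, 13, 1].
n − c = 131 − 11 = 120; sign = (−1)^120 = +1.
The Jacobi symbol (84|131) = +1 (Zolotarev) agrees.

+1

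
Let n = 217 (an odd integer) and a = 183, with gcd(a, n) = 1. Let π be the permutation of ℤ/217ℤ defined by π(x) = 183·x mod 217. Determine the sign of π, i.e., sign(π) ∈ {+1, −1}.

Orbit of 134 under x↦183x: [134, 1, 183, 71, 190, 50, 36]… (length divides ord_217(183)).
The orbit structure of x ↦ 183x mod 217: 21 orbits of sizes [15, 15, 15, 15, 15, 15, 15, 15, 15, 15, 15, 15, 15, 15, 1, 1, 1, 1, 1, 1, 1].
sign(π) = (−1)^{n − #cycles} = (−1)^{217−21} = (−1)^196 = +1.
The Jacobi symbol (183|217) = +1 (Zolotarev) agrees.

+1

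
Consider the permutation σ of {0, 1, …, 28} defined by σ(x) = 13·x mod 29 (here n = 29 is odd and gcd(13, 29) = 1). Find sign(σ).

+1

Trace 1: π^k(1) = [1, 13, 24, 22, 25, 6, 20] for k=0..6.
π_13 has 3 disjoint cycles with lengths [14, 14, 1] on {0,…,28}.
n − c = 29 − 3 = 26; sign = (−1)^26 = +1.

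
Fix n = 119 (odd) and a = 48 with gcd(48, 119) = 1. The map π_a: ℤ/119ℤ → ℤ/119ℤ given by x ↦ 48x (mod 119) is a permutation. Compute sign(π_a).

Orbit of 27 under x↦48x: [27, 106, 90, 36, 62, 1, 48]… (length divides ord_119(48)).
π_48 has 11 disjoint cycles with lengths [16, 16, 16, 16, 16, 16, 16, 2, 2, 2, 1] on {0,…,118}.
n − c = 119 − 11 = 108; sign = (−1)^108 = +1.
(48|119)_J = +1 (Zolotarev's lemma cross-check).

+1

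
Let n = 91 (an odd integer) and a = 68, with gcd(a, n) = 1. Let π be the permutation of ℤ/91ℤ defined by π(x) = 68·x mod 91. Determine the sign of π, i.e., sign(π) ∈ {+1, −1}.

-1

Start at x=1: 1 → 68 → 74 → 27 → 16 → 87 → 1 (one orbit).
Cycle type of π: 6×13 + 3×4 + 1; total 18 cycles.
With 18 cycles on 91 points, sign = (−1)^{91−18} = -1.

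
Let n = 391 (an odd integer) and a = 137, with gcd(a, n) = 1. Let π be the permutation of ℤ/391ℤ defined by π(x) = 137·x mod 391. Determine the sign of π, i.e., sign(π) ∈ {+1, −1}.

-1

Start at x=1: 1 → 137 → 1 (one orbit).
The orbit structure of x ↦ 137x mod 391: 204 orbits of sizes [2, 2, 2, 2, 2, 2, 2, 2, 2, 2, 2, 2, 2, 2, 2, 2, 2, 2, 2, 2, 2, 2, 2, 2, 2, 2, 2, 2, 2, 2, 2, 2, 2, 2, 2, 2, 2, 2, 2, 2, 2, 2, 2, 2, 2, 2, 2, 2, 2, 2, 2, 2, 2, 2, 2, 2, 2, 2, 2, 2, 2, 2, 2, 2, 2, 2, 2, 2, 2, 2, 2, 2, 2, 2, 2, 2, 2, 2, 2, 2, 2, 2, 2, 2, 2, 2, 2, 2, 2, 2, 2, 2, 2, 2, 2, 2, 2, 2, 2, 2, 2, 2, 2, 2, 2, 2, 2, 2, 2, 2, 2, 2, 2, 2, 2, 2, 2, 2, 2, 2, 2, 2, 2, 2, 2, 2, 2, 2, 2, 2, 2, 2, 2, 2, 2, 2, 2, 2, 2, 2, 2, 2, 2, 2, 2, 2, 2, 2, 2, 2, 2, 2, 2, 2, 2, 2, 2, 2, 2, 2, 2, 2, 2, 2, 2, 2, 2, 2, 2, 2, 2, 2, 2, 2, 2, 2, 2, 2, 2, 2, 2, 2, 2, 2, 2, 2, 2, 1, 1, 1, 1, 1, 1, 1, 1, 1, 1, 1, 1, 1, 1, 1, 1, 1].
n − c = 391 − 204 = 187; sign = (−1)^187 = -1.
(137|391)_J = -1 (Zolotarev's lemma cross-check).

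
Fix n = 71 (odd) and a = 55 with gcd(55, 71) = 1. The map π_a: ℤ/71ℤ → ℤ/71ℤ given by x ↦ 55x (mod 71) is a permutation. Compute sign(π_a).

Trace 2: π^k(2) = [2, 39, 15, 44, 6, 46, 45] for k=0..6.
Decompose π into cycles: lengths [70, 1] (2 cycles, including the fixed point 0).
71 − 2 = 69 transpositions; sign(π) = (−1)^69 = -1.
Zolotarev: (55|71) = -1, matching the cycle-count sign.

-1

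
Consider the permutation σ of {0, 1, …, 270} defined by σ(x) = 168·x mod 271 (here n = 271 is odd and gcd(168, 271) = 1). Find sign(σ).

Orbit of 147 under x↦168x: [147, 35, 189, 45, 243, 174, 235]… (length divides ord_271(168)).
Cycle type of π: 270 + 1; total 2 cycles.
With 2 cycles on 271 points, sign = (−1)^{271−2} = -1.

-1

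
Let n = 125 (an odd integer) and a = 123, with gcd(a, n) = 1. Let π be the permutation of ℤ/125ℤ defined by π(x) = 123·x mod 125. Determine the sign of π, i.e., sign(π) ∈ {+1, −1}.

-1

Trace 59: π^k(59) = [59, 7, 111, 28, 69, 112, 26] for k=0..6.
Decompose π into cycles: lengths [100, 20, 4, 1] (4 cycles, including the fixed point 0).
Σ(ℓ_i−1) = 125−4 = 121; sign = (−1)^121 = -1.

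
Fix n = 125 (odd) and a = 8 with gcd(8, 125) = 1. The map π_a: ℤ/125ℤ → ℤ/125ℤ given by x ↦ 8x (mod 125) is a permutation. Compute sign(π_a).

Orbit of 13 under x↦8x: [13, 104, 82, 31, 123, 109, 122]… (length divides ord_125(8)).
The orbit structure of x ↦ 8x mod 125: 4 orbits of sizes [100, 20, 4, 1].
125 − 4 = 121 transpositions; sign(π) = (−1)^121 = -1.
Check: (8/125) = -1 by Zolotarev.

-1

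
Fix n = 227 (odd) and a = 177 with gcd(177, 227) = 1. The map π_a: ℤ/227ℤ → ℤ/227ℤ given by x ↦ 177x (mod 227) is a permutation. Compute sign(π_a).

Orbit of 87 under x↦177x: [87, 190, 34, 116, 102, 121, 79]… (length divides ord_227(177)).
3 cycles of lengths [113, 113, 1].
3 cycles on 227: each ℓ→(−1)^(ℓ−1), product (−1)^224 = +1.
Via Zolotarev, sign(π_{177}) = (177|227) = +1.

+1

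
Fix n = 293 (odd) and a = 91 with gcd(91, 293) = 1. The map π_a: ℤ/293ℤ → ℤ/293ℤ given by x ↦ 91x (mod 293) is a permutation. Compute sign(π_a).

+1

Trace 268: π^k(268) = [268, 69, 126, 39, 33, 73, 197] for k=0..6.
The orbit structure of x ↦ 91x mod 293: 5 orbits of sizes [73, 73, 73, 73, 1].
n − c = 293 − 5 = 288; sign = (−1)^288 = +1.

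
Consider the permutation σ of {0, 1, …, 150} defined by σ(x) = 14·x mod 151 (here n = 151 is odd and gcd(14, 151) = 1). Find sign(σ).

-1

Orbit of 88 under x↦14x: [88, 24, 34, 23, 20, 129, 145]… (length divides ord_151(14)).
π_14 has 2 disjoint cycles with lengths [150, 1] on {0,…,150}.
2 cycles on 151: each ℓ→(−1)^(ℓ−1), product (−1)^149 = -1.
Zolotarev: (14|151) = -1, matching the cycle-count sign.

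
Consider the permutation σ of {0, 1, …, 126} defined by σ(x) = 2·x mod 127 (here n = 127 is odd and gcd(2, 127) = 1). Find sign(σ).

Orbit of 8 under x↦2x: [8, 16, 32, 64, 1, 2, 4]… (length divides ord_127(2)).
The orbit structure of x ↦ 2x mod 127: 19 orbits of sizes [7, 7, 7, 7, 7, 7, 7, 7, 7, 7, 7, 7, 7, 7, 7, 7, 7, 7, 1].
n − c = 127 − 19 = 108; sign = (−1)^108 = +1.
The Jacobi symbol (2|127) = +1 (Zolotarev) agrees.

+1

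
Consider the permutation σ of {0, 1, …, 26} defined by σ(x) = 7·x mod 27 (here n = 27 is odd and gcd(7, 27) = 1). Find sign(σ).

+1

Trace 7: π^k(7) = [7, 22, 19, 25, 13, 10, 16] for k=0..6.
Cycle type of π: 9×2 + 3×2 + 1×3; total 7 cycles.
sign(π) = (−1)^{n − #cycles} = (−1)^{27−7} = (−1)^20 = +1.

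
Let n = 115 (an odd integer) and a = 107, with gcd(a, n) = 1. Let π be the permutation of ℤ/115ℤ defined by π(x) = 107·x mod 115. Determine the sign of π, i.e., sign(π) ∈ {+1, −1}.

+1

Trace 33: π^k(33) = [33, 81, 42, 9, 43, 1, 107] for k=0..6.
Decompose π into cycles: lengths [44, 44, 22, 4, 1] (5 cycles, including the fixed point 0).
With 5 cycles on 115 points, sign = (−1)^{115−5} = +1.
(107|115)_J = +1 (Zolotarev's lemma cross-check).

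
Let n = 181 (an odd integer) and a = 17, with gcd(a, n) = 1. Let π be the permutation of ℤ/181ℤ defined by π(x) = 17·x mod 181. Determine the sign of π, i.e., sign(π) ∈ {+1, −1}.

Orbit of 142 under x↦17x: [142, 61, 132, 72, 138, 174, 62]… (length divides ord_181(17)).
Decompose π into cycles: lengths [36, 36, 36, 36, 36, 1] (6 cycles, including the fixed point 0).
Σ(ℓ_i−1) = 181−6 = 175; sign = (−1)^175 = -1.
The Jacobi symbol (17|181) = -1 (Zolotarev) agrees.

-1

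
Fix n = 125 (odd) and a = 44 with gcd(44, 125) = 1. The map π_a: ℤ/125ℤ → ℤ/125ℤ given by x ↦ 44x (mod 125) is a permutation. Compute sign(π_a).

Orbit of 41 under x↦44x: [41, 54, 1, 44, 61, 59, 96]… (length divides ord_125(44)).
The orbit structure of x ↦ 44x mod 125: 7 orbits of sizes [50, 50, 10, 10, 2, 2, 1].
With 7 cycles on 125 points, sign = (−1)^{125−7} = +1.
The Jacobi symbol (44|125) = +1 (Zolotarev) agrees.

+1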